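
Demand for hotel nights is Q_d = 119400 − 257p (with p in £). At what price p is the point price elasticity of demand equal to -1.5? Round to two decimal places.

Ed = −257p/(119400 − 257p). Set this equal to -1.5:
257p = 1.5·(119400 − 257p) ⇒ 257p(1 + 1.5) = 1.5·119400
p = 1.5·119400 / (257·2.5) = 278.7548…

278.75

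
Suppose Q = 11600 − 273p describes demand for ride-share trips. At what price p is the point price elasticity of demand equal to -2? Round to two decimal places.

28.33

Ed = −273p/(11600 − 273p). Set this equal to -2:
273p = 2·(11600 − 273p) ⇒ 273p(1 + 2) = 2·11600
p = 2·11600 / (273·3) = 28.3272…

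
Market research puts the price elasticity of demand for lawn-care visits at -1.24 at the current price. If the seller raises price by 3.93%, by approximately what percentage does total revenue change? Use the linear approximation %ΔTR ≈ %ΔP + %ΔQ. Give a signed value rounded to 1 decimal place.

%ΔQ ≈ Ed × %ΔP = (-1.24) × (+3.93%) = -4.8732%
%ΔTR ≈ %ΔP + %ΔQ = (+3.93%) + (-4.8732%) = -0.9432%

-0.9%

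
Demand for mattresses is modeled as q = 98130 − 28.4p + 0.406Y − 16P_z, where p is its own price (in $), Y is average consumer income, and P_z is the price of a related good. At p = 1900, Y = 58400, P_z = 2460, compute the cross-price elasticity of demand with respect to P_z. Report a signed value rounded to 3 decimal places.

-1.380

At the given values, q = 98130 − 28.4(1900) + 0.406(58400) − 16(2460) = 28520.4.
∂q/∂P_z = -16.
E = (-16) × (2460/28520.4) = -1.38006…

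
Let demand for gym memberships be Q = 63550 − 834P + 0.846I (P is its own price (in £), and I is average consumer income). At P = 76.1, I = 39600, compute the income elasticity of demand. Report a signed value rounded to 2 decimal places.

At the given values, Q = 63550 − 834(76.1) + 0.846(39600) = 33584.2.
∂Q/∂I = 0.846.
E = (0.846) × (39600/33584.2) = 0.9975…

1.00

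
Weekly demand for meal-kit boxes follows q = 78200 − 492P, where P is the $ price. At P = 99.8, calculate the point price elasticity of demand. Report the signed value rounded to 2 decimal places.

-1.69

dq/dP = −492. At P = 99.8, q = 78200 − 492(99.8) = 29098.4.
Ed = (dq/dP)·(P/q) = −492 × (99.8/29098.4) = -1.6874…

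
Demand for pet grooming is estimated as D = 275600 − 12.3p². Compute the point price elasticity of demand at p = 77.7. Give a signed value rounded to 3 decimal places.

-0.738

dD/dp = −2·12.3·p = -1911.42. At p = 77.7, D = 201341.333.
Ed = (dD/dp)·(p/D) = (-1911.42) × (77.7/201341.333) = -0.73763…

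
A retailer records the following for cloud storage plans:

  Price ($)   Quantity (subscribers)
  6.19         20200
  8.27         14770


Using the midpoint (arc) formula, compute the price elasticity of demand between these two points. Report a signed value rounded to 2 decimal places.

%ΔQ = (14770 − 20200) / [(20200 + 14770)/2] = -5430/17485 = -0.310551…
%ΔP = (8.27 − 6.19) / [(6.19 + 8.27)/2] = 2.08/7.23 = 0.287690…
Arc Ed = %ΔQ / %ΔP = (-5430/17485) / (2.08/7.23) = -1.0794…

-1.08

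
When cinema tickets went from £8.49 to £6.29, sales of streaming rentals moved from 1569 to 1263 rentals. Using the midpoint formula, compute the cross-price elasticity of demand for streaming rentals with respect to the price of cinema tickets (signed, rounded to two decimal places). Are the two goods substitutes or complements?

0.73; substitutes

%ΔQ_{streaming rentals} = (1263 − 1569)/avg = -306/1416 = -0.216101…
%ΔP_{cinema tickets} = (6.29 − 8.49)/avg = -2.2/7.39 = -0.297699…
E_cross = (-306/1416) / (-2.2/7.39) = 0.7259…
E_cross > 0 ⇒ the goods are substitutes.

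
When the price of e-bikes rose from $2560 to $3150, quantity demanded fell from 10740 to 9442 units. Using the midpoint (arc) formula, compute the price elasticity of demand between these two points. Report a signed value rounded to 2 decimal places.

%ΔQ = (9442 − 10740) / [(10740 + 9442)/2] = -1298/10091 = -0.128629…
%ΔP = (3150 − 2560) / [(2560 + 3150)/2] = 590/2855 = 0.206654…
Arc Ed = %ΔQ / %ΔP = (-1298/10091) / (590/2855) = -0.6224…

-0.62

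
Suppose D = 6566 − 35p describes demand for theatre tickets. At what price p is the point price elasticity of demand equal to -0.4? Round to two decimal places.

Ed = −35p/(6566 − 35p). Set this equal to -0.4:
35p = 0.4·(6566 − 35p) ⇒ 35p(1 + 0.4) = 0.4·6566
p = 0.4·6566 / (35·1.4) = 53.6

53.60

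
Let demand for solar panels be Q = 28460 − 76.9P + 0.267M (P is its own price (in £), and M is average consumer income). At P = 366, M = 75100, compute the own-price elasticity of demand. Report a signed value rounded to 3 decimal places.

At the given values, Q = 28460 − 76.9(366) + 0.267(75100) = 20366.3.
∂Q/∂P = −76.9.
E = (-76.9) × (366/20366.3) = -1.38195…

-1.382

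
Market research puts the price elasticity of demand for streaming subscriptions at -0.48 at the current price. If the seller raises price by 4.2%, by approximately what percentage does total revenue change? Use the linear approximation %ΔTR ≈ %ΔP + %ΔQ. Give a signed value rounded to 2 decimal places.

%ΔQ ≈ Ed × %ΔP = (-0.48) × (+4.2%) = -2.0160%
%ΔTR ≈ %ΔP + %ΔQ = (+4.2%) + (-2.0160%) = +2.1840%

+2.18%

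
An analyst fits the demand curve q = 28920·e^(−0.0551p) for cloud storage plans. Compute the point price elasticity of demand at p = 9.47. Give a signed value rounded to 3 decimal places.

-0.522

dq/dp = −0.0551·q = -945.663. At p = 9.47, q = 17162.7.
Ed = (dq/dp)·(p/q) = (-945.663) × (9.47/17162.7) = -0.52179…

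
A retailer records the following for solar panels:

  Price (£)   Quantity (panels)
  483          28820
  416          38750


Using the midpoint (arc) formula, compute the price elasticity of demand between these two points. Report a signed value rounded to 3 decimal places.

%ΔQ = (38750 − 28820) / [(28820 + 38750)/2] = 9930/33785 = 0.293917…
%ΔP = (416 − 483) / [(483 + 416)/2] = -67/449.5 = -0.149054…
Arc Ed = %ΔQ / %ΔP = (9930/33785) / (-67/449.5) = -1.97187…

-1.972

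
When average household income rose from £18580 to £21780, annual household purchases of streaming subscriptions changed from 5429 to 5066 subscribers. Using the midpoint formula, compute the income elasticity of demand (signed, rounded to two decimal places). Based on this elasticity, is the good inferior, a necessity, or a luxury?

-0.44; inferior

%ΔQ = (5066 − 5429)/[( 5429 + 5066)/2] = -363/5247.5 = -0.069175…
%ΔIncome = (21780 − 18580)/[( 18580 + 21780)/2] = 3200/20180 = 0.158572…
E_income = (-363/5247.5) / (3200/20180) = -0.4362…
E_income < 0 ⇒ inferior good.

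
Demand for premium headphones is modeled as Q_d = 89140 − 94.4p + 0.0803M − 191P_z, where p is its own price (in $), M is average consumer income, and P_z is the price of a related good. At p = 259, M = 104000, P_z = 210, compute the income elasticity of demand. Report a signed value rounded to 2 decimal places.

0.25

At the given values, Q_d = 89140 − 94.4(259) + 0.0803(104000) − 191(210) = 32931.6.
∂Q_d/∂M = 0.0803.
E = (0.0803) × (104000/32931.6) = 0.2535…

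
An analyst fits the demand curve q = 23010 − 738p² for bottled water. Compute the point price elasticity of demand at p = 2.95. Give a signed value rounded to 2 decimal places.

-0.77

dq/dp = −2·738·p = -4354.2. At p = 2.95, q = 16587.555.
Ed = (dq/dp)·(p/q) = (-4354.2) × (2.95/16587.555) = -0.7743…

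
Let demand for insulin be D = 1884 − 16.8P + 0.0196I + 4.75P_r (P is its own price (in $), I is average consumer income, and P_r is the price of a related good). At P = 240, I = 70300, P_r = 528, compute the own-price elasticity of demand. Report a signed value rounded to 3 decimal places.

-2.320

At the given values, D = 1884 − 16.8(240) + 0.0196(70300) + 4.75(528) = 1737.88.
∂D/∂P = −16.8.
E = (-16.8) × (240/1737.88) = -2.32006…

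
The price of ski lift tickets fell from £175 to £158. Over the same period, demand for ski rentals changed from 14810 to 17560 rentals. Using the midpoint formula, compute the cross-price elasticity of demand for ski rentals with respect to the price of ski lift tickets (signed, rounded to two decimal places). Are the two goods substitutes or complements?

%ΔQ_{ski rentals} = (17560 − 14810)/avg = 2750/16185 = 0.169910…
%ΔP_{ski lift tickets} = (158 − 175)/avg = -17/166.5 = -0.102102…
E_cross = (2750/16185) / (-17/166.5) = -1.6641…
E_cross < 0 ⇒ the goods are complements.

-1.66; complements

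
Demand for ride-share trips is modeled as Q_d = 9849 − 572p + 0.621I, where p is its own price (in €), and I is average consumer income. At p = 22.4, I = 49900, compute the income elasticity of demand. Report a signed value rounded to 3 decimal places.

At the given values, Q_d = 9849 − 572(22.4) + 0.621(49900) = 28024.1.
∂Q_d/∂I = 0.621.
E = (0.621) × (49900/28024.1) = 1.10575…

1.106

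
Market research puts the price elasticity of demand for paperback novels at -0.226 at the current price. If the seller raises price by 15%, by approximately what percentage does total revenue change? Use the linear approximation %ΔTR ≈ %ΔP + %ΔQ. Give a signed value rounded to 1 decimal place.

%ΔQ ≈ Ed × %ΔP = (-0.226) × (+15%) = -3.3900%
%ΔTR ≈ %ΔP + %ΔQ = (+15%) + (-3.3900%) = +11.6100%

+11.6%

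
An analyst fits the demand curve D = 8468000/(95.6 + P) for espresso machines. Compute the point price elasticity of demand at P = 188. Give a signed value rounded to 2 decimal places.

-0.66

dD/dP = −8468000/(95.6 + P)² = -105.285. At P = 188, D = 29859.
Ed = (dD/dP)·(P/D) = (-105.285) × (188/29859) = -0.6629…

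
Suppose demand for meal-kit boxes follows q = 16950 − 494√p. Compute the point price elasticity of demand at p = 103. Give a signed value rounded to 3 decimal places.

-0.210

dq/dp = −494/(2√p) = -24.3376. At p = 103, q = 11936.4.
Ed = (dq/dp)·(p/q) = (-24.3376) × (103/11936.4) = -0.21001…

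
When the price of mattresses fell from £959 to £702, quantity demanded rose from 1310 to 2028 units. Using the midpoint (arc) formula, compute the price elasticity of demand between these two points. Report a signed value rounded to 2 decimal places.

-1.39

%ΔQ = (2028 − 1310) / [(1310 + 2028)/2] = 718/1669 = 0.430197…
%ΔP = (702 − 959) / [(959 + 702)/2] = -257/830.5 = -0.309452…
Arc Ed = %ΔQ / %ΔP = (718/1669) / (-257/830.5) = -1.3901…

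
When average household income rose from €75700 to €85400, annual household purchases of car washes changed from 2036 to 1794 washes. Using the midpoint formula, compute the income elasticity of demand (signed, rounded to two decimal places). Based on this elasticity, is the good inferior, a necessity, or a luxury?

%ΔQ = (1794 − 2036)/[( 2036 + 1794)/2] = -242/1915 = -0.126370…
%ΔIncome = (85400 − 75700)/[( 75700 + 85400)/2] = 9700/80550 = 0.120422…
E_income = (-242/1915) / (9700/80550) = -1.0493…
E_income < 0 ⇒ inferior good.

-1.05; inferior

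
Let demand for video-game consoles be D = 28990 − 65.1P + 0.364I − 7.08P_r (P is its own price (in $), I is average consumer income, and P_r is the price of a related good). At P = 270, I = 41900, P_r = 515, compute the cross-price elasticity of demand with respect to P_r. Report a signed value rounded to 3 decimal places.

-0.158

At the given values, D = 28990 − 65.1(270) + 0.364(41900) − 7.08(515) = 23018.4.
∂D/∂P_r = -7.08.
E = (-7.08) × (515/23018.4) = -0.15840…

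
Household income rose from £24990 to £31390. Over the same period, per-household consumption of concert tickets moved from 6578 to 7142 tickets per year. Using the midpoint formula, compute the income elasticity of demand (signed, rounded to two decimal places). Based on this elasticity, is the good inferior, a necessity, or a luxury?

0.36; necessity

%ΔQ = (7142 − 6578)/[( 6578 + 7142)/2] = 564/6860 = 0.082215…
%ΔIncome = (31390 − 24990)/[( 24990 + 31390)/2] = 6400/28190 = 0.227030…
E_income = (564/6860) / (6400/28190) = 0.3621…
0 < E_income < 1 ⇒ normal good, necessity.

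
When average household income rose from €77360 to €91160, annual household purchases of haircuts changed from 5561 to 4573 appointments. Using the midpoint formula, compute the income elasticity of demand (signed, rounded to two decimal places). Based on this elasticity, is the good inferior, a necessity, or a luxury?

-1.19; inferior

%ΔQ = (4573 − 5561)/[( 5561 + 4573)/2] = -988/5067 = -0.194987…
%ΔIncome = (91160 − 77360)/[( 77360 + 91160)/2] = 13800/84260 = 0.163778…
E_income = (-988/5067) / (13800/84260) = -1.1905…
E_income < 0 ⇒ inferior good.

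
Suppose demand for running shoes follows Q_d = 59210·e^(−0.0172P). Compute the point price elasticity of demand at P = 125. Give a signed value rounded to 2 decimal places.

dQ_d/dP = −0.0172·Q_d = -118.629. At P = 125, Q_d = 6897.03.
Ed = (dQ_d/dP)·(P/Q_d) = (-118.629) × (125/6897.03) = -2.15

-2.15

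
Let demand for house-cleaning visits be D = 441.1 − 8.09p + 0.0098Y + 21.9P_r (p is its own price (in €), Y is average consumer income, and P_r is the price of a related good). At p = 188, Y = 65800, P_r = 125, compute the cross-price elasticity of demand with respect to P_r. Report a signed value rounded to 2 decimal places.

1.19

At the given values, D = 441.1 − 8.09(188) + 0.0098(65800) + 21.9(125) = 2302.52.
∂D/∂P_r = 21.9.
E = (21.9) × (125/2302.52) = 1.1889…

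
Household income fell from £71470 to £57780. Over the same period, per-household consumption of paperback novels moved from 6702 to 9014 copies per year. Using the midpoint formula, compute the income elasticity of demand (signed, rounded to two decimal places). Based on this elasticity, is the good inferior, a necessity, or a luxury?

-1.39; inferior

%ΔQ = (9014 − 6702)/[( 6702 + 9014)/2] = 2312/7858 = 0.294222…
%ΔIncome = (57780 − 71470)/[( 71470 + 57780)/2] = -13690/64625 = -0.211837…
E_income = (2312/7858) / (-13690/64625) = -1.3889…
E_income < 0 ⇒ inferior good.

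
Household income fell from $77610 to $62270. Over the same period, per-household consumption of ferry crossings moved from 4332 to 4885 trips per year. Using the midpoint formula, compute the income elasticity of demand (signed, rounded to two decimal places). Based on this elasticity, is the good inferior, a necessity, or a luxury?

-0.55; inferior

%ΔQ = (4885 − 4332)/[( 4332 + 4885)/2] = 553/4608.5 = 0.119995…
%ΔIncome = (62270 − 77610)/[( 77610 + 62270)/2] = -15340/69940 = -0.219330…
E_income = (553/4608.5) / (-15340/69940) = -0.5470…
E_income < 0 ⇒ inferior good.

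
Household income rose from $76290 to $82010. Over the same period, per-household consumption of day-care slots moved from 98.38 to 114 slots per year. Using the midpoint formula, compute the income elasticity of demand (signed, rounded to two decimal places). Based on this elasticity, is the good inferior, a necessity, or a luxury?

2.04; luxury

%ΔQ = (114 − 98.38)/[( 98.38 + 114)/2] = 15.62/106.19 = 0.147094…
%ΔIncome = (82010 − 76290)/[( 76290 + 82010)/2] = 5720/79150 = 0.072267…
E_income = (15.62/106.19) / (5720/79150) = 2.0354…
E_income > 1 ⇒ normal good, luxury.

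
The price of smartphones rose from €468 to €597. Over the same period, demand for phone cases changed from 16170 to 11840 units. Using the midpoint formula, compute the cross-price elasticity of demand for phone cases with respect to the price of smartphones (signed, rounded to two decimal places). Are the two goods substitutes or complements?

%ΔQ_{phone cases} = (11840 − 16170)/avg = -4330/14005 = -0.309175…
%ΔP_{smartphones} = (597 − 468)/avg = 129/532.5 = 0.242253…
E_cross = (-4330/14005) / (129/532.5) = -1.2762…
E_cross < 0 ⇒ the goods are complements.

-1.28; complements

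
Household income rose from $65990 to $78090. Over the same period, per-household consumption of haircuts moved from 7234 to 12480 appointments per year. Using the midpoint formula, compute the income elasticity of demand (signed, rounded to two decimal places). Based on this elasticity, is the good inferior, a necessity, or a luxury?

%ΔQ = (12480 − 7234)/[( 7234 + 12480)/2] = 5246/9857 = 0.532210…
%ΔIncome = (78090 − 65990)/[( 65990 + 78090)/2] = 12100/72040 = 0.167962…
E_income = (5246/9857) / (12100/72040) = 3.1686…
E_income > 1 ⇒ normal good, luxury.

3.17; luxury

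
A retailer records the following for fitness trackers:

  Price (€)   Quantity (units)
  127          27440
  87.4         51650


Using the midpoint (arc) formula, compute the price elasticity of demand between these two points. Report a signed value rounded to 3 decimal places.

-1.657

%ΔQ = (51650 − 27440) / [(27440 + 51650)/2] = 24210/39545 = 0.612213…
%ΔP = (87.4 − 127) / [(127 + 87.4)/2] = -39.6/107.2 = -0.369402…
Arc Ed = %ΔQ / %ΔP = (24210/39545) / (-39.6/107.2) = -1.65730…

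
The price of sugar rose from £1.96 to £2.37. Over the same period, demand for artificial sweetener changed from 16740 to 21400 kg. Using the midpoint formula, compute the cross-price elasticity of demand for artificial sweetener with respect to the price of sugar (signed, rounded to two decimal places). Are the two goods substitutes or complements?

%ΔQ_{artificial sweetener} = (21400 − 16740)/avg = 4660/19070 = 0.244362…
%ΔP_{sugar} = (2.37 − 1.96)/avg = 0.41/2.165 = 0.189376…
E_cross = (4660/19070) / (0.41/2.165) = 1.2903…
E_cross > 0 ⇒ the goods are substitutes.

1.29; substitutes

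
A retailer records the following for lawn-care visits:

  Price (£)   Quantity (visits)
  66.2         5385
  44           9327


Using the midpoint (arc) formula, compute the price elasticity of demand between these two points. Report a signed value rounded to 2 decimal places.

-1.33

%ΔQ = (9327 − 5385) / [(5385 + 9327)/2] = 3942/7356 = 0.535889…
%ΔP = (44 − 66.2) / [(66.2 + 44)/2] = -22.2/55.1 = -0.402903…
Arc Ed = %ΔQ / %ΔP = (3942/7356) / (-22.2/55.1) = -1.3300…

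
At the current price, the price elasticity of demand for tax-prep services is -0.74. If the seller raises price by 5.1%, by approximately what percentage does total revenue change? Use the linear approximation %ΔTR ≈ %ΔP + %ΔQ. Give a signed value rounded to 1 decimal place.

+1.3%

%ΔQ ≈ Ed × %ΔP = (-0.74) × (+5.1%) = -3.7740%
%ΔTR ≈ %ΔP + %ΔQ = (+5.1%) + (-3.7740%) = +1.3260%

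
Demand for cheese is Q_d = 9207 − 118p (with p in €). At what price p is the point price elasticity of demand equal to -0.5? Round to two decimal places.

Ed = −118p/(9207 − 118p). Set this equal to -0.5:
118p = 0.5·(9207 − 118p) ⇒ 118p(1 + 0.5) = 0.5·9207
p = 0.5·9207 / (118·1.5) = 26.0084…

26.01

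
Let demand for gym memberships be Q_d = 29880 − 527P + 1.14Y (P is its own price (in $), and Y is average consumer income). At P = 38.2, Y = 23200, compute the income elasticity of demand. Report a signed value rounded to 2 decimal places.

At the given values, Q_d = 29880 − 527(38.2) + 1.14(23200) = 36196.6.
∂Q_d/∂Y = 1.14.
E = (1.14) × (23200/36196.6) = 0.7306…

0.73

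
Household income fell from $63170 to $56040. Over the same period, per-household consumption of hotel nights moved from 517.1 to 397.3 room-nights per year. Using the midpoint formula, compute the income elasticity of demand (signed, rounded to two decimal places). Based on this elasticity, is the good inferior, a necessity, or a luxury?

%ΔQ = (397.3 − 517.1)/[( 517.1 + 397.3)/2] = -119.8/457.2 = -0.262029…
%ΔIncome = (56040 − 63170)/[( 63170 + 56040)/2] = -7130/59605 = -0.119620…
E_income = (-119.8/457.2) / (-7130/59605) = 2.1905…
E_income > 1 ⇒ normal good, luxury.

2.19; luxury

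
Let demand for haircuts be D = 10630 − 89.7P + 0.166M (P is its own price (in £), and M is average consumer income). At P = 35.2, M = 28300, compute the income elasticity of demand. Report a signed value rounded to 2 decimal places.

0.39

At the given values, D = 10630 − 89.7(35.2) + 0.166(28300) = 12170.36.
∂D/∂M = 0.166.
E = (0.166) × (28300/12170.36) = 0.3860…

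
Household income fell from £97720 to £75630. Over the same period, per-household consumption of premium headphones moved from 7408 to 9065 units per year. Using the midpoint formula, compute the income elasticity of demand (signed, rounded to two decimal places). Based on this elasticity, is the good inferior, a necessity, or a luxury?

%ΔQ = (9065 − 7408)/[( 7408 + 9065)/2] = 1657/8236.5 = 0.201177…
%ΔIncome = (75630 − 97720)/[( 97720 + 75630)/2] = -22090/86675 = -0.254860…
E_income = (1657/8236.5) / (-22090/86675) = -0.7893…
E_income < 0 ⇒ inferior good.

-0.79; inferior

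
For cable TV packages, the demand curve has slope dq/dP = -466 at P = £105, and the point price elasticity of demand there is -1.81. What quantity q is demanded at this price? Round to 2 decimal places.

27033.15

Ed = (dq/dP)·(P/q) ⇒ q = (dq/dP)·P/Ed = (-466)·105/(-1.81) = 27033.1491…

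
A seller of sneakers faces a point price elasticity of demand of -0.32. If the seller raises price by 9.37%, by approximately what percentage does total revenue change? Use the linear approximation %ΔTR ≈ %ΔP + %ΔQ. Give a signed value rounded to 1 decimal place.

%ΔQ ≈ Ed × %ΔP = (-0.32) × (+9.37%) = -2.9984%
%ΔTR ≈ %ΔP + %ΔQ = (+9.37%) + (-2.9984%) = +6.3716%

+6.4%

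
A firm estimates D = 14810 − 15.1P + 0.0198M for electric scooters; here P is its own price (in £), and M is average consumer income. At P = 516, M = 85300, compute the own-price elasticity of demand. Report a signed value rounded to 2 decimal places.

-0.89

At the given values, D = 14810 − 15.1(516) + 0.0198(85300) = 8707.34.
∂D/∂P = −15.1.
E = (-15.1) × (516/8707.34) = -0.8948…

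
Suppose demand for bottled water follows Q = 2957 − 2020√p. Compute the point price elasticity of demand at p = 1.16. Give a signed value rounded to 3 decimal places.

-1.392

dQ/dp = −2020/(2√p) = -937.761. At p = 1.16, Q = 781.393.
Ed = (dQ/dp)·(p/Q) = (-937.761) × (1.16/781.393) = -1.39213…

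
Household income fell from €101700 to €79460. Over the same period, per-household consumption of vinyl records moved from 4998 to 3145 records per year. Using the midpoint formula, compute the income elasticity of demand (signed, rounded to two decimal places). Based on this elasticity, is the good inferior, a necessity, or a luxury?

1.85; luxury

%ΔQ = (3145 − 4998)/[( 4998 + 3145)/2] = -1853/4071.5 = -0.455114…
%ΔIncome = (79460 − 101700)/[( 101700 + 79460)/2] = -22240/90580 = -0.245528…
E_income = (-1853/4071.5) / (-22240/90580) = 1.8536…
E_income > 1 ⇒ normal good, luxury.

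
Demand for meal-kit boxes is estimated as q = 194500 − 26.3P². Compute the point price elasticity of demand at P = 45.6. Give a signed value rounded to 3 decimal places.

dq/dP = −2·26.3·P = -2398.56. At P = 45.6, q = 139812.832.
Ed = (dq/dP)·(P/q) = (-2398.56) × (45.6/139812.832) = -0.78229…

-0.782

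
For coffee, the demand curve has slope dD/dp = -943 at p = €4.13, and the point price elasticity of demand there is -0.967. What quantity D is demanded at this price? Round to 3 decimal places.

Ed = (dD/dp)·(p/D) ⇒ D = (dD/dp)·p/Ed = (-943)·4.13/(-0.967) = 4027.49741…

4027.497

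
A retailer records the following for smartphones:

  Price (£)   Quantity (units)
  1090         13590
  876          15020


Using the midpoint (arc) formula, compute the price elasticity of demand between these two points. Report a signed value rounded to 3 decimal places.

-0.459

%ΔQ = (15020 − 13590) / [(13590 + 15020)/2] = 1430/14305 = 0.099965…
%ΔP = (876 − 1090) / [(1090 + 876)/2] = -214/983 = -0.217700…
Arc Ed = %ΔQ / %ΔP = (1430/14305) / (-214/983) = -0.45918…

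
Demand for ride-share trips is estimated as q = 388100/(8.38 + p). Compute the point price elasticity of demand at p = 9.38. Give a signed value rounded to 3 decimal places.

dq/dp = −388100/(8.38 + p)² = -1230.43. At p = 9.38, q = 21852.5.
Ed = (dq/dp)·(p/q) = (-1230.43) × (9.38/21852.5) = -0.52815…

-0.528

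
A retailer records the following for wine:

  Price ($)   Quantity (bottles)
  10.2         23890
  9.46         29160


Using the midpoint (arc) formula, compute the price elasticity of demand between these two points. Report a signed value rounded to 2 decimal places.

%ΔQ = (29160 − 23890) / [(23890 + 29160)/2] = 5270/26525 = 0.198680…
%ΔP = (9.46 − 10.2) / [(10.2 + 9.46)/2] = -0.74/9.83 = -0.075279…
Arc Ed = %ΔQ / %ΔP = (5270/26525) / (-0.74/9.83) = -2.6392…

-2.64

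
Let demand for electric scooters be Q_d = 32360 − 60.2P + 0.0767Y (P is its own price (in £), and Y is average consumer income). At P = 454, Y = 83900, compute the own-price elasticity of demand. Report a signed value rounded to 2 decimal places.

-2.38

At the given values, Q_d = 32360 − 60.2(454) + 0.0767(83900) = 11464.33.
∂Q_d/∂P = −60.2.
E = (-60.2) × (454/11464.33) = -2.3839…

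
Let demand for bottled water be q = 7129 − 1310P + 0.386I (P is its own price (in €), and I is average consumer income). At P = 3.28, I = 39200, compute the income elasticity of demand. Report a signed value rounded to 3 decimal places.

At the given values, q = 7129 − 1310(3.28) + 0.386(39200) = 17963.4.
∂q/∂I = 0.386.
E = (0.386) × (39200/17963.4) = 0.84233…

0.842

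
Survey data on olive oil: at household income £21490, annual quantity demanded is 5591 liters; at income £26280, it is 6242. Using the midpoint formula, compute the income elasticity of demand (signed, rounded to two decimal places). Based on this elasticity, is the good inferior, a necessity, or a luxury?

%ΔQ = (6242 − 5591)/[( 5591 + 6242)/2] = 651/5916.5 = 0.110031…
%ΔIncome = (26280 − 21490)/[( 21490 + 26280)/2] = 4790/23885 = 0.200544…
E_income = (651/5916.5) / (4790/23885) = 0.5486…
0 < E_income < 1 ⇒ normal good, necessity.

0.55; necessity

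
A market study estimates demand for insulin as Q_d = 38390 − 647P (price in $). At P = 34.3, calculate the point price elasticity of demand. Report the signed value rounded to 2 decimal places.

dQ_d/dP = −647. At P = 34.3, Q_d = 38390 − 647(34.3) = 16197.9.
Ed = (dQ_d/dP)·(P/Q_d) = −647 × (34.3/16197.9) = -1.3700…

-1.37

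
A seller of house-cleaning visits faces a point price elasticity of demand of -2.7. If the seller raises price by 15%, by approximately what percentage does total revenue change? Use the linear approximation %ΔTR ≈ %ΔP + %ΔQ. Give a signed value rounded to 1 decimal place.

-25.5%

%ΔQ ≈ Ed × %ΔP = (-2.7) × (+15%) = -40.5000%
%ΔTR ≈ %ΔP + %ΔQ = (+15%) + (-40.5000%) = -25.5000%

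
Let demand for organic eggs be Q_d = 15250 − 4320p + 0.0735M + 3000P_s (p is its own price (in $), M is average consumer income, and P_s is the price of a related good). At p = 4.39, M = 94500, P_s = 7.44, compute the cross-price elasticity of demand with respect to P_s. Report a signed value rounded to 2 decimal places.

0.87

At the given values, Q_d = 15250 − 4320(4.39) + 0.0735(94500) + 3000(7.44) = 25550.95.
∂Q_d/∂P_s = 3000.
E = (3000) × (7.44/25550.95) = 0.8735…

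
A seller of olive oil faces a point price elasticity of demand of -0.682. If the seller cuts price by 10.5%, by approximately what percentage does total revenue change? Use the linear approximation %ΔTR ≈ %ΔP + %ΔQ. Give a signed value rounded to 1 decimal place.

%ΔQ ≈ Ed × %ΔP = (-0.682) × (-10.5%) = +7.1610%
%ΔTR ≈ %ΔP + %ΔQ = (-10.5%) + (+7.1610%) = -3.3390%

-3.3%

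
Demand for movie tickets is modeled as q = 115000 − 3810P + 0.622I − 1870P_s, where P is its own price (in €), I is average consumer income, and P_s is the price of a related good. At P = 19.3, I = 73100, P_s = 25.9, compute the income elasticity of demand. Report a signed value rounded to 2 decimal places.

1.18

At the given values, q = 115000 − 3810(19.3) + 0.622(73100) − 1870(25.9) = 38502.2.
∂q/∂I = 0.622.
E = (0.622) × (73100/38502.2) = 1.1809…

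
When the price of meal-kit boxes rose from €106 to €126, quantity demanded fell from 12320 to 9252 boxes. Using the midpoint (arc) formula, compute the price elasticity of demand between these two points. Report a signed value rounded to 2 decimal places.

-1.65

%ΔQ = (9252 − 12320) / [(12320 + 9252)/2] = -3068/10786 = -0.284442…
%ΔP = (126 − 106) / [(106 + 126)/2] = 20/116 = 0.172413…
Arc Ed = %ΔQ / %ΔP = (-3068/10786) / (20/116) = -1.6497…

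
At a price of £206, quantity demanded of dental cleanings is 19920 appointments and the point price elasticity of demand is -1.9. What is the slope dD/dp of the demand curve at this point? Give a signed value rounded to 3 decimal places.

-183.728

Ed = (dD/dp)·(p/D) ⇒ dD/dp = Ed·D/p = (-1.9)·19920/206 = -183.72815…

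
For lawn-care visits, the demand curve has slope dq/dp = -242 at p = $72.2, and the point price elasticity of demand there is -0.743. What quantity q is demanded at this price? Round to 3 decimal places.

Ed = (dq/dp)·(p/q) ⇒ q = (dq/dp)·p/Ed = (-242)·72.2/(-0.743) = 23516.01615…

23516.016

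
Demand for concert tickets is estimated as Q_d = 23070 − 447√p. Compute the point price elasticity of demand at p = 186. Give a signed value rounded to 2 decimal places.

dQ_d/dp = −447/(2√p) = -16.3878. At p = 186, Q_d = 16973.7.
Ed = (dQ_d/dp)·(p/Q_d) = (-16.3878) × (186/16973.7) = -0.1795…

-0.18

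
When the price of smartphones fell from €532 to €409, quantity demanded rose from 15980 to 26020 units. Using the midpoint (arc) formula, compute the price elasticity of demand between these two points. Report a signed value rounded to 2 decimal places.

-1.83

%ΔQ = (26020 − 15980) / [(15980 + 26020)/2] = 10040/21000 = 0.478095…
%ΔP = (409 − 532) / [(532 + 409)/2] = -123/470.5 = -0.261424…
Arc Ed = %ΔQ / %ΔP = (10040/21000) / (-123/470.5) = -1.8288…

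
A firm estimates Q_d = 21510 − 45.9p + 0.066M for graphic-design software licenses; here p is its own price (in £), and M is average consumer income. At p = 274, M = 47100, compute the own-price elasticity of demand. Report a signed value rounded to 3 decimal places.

-1.044

At the given values, Q_d = 21510 − 45.9(274) + 0.066(47100) = 12042.
∂Q_d/∂p = −45.9.
E = (-45.9) × (274/12042) = -1.04439…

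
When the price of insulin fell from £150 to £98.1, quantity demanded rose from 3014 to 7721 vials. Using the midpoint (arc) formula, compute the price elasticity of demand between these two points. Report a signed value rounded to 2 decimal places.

%ΔQ = (7721 − 3014) / [(3014 + 7721)/2] = 4707/5367.5 = 0.876944…
%ΔP = (98.1 − 150) / [(150 + 98.1)/2] = -51.9/124.05 = -0.418379…
Arc Ed = %ΔQ / %ΔP = (4707/5367.5) / (-51.9/124.05) = -2.0960…

-2.10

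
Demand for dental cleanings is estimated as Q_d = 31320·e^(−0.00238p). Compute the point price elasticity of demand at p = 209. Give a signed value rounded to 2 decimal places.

-0.50

dQ_d/dp = −0.00238·Q_d = -45.3286. At p = 209, Q_d = 19045.6.
Ed = (dQ_d/dp)·(p/Q_d) = (-45.3286) × (209/19045.6) = -0.4974…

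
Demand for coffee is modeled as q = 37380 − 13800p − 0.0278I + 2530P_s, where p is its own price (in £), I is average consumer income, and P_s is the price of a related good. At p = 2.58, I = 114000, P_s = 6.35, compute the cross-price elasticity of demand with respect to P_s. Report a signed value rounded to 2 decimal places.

At the given values, q = 37380 − 13800(2.58) − 0.0278(114000) + 2530(6.35) = 14672.3.
∂q/∂P_s = 2530.
E = (2530) × (6.35/14672.3) = 1.0949…

1.09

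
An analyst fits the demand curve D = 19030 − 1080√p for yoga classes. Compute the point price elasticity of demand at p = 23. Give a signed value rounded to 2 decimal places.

dD/dp = −1080/(2√p) = -112.598. At p = 23, D = 13850.5.
Ed = (dD/dp)·(p/D) = (-112.598) × (23/13850.5) = -0.1869…

-0.19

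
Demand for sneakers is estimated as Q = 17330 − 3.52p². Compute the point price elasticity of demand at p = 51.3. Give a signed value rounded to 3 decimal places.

dQ/dp = −2·3.52·p = -361.152. At p = 51.3, Q = 8066.4512.
Ed = (dQ/dp)·(p/Q) = (-361.152) × (51.3/8066.4512) = -2.29680…

-2.297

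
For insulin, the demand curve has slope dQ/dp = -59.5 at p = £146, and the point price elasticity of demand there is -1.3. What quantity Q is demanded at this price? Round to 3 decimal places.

Ed = (dQ/dp)·(p/Q) ⇒ Q = (dQ/dp)·p/Ed = (-59.5)·146/(-1.3) = 6682.30769…

6682.308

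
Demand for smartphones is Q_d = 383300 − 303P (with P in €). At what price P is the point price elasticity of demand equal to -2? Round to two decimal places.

843.34

Ed = −303P/(383300 − 303P). Set this equal to -2:
303P = 2·(383300 − 303P) ⇒ 303P(1 + 2) = 2·383300
P = 2·383300 / (303·3) = 843.3443…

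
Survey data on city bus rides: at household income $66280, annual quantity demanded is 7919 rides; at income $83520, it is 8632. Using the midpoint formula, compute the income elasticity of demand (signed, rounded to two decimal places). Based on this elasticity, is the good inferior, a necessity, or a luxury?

%ΔQ = (8632 − 7919)/[( 7919 + 8632)/2] = 713/8275.5 = 0.086157…
%ΔIncome = (83520 − 66280)/[( 66280 + 83520)/2] = 17240/74900 = 0.230173…
E_income = (713/8275.5) / (17240/74900) = 0.3743…
0 < E_income < 1 ⇒ normal good, necessity.

0.37; necessity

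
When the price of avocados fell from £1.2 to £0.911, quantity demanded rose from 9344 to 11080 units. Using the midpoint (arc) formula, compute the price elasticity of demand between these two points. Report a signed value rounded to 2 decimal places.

-0.62

%ΔQ = (11080 − 9344) / [(9344 + 11080)/2] = 1736/10212 = 0.169996…
%ΔP = (0.911 − 1.2) / [(1.2 + 0.911)/2] = -0.289/1.0555 = -0.273803…
Arc Ed = %ΔQ / %ΔP = (1736/10212) / (-0.289/1.0555) = -0.6208…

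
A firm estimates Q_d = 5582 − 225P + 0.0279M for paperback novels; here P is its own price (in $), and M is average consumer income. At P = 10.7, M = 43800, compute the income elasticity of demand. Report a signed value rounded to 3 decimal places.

0.278

At the given values, Q_d = 5582 − 225(10.7) + 0.0279(43800) = 4396.52.
∂Q_d/∂M = 0.0279.
E = (0.0279) × (43800/4396.52) = 0.27795…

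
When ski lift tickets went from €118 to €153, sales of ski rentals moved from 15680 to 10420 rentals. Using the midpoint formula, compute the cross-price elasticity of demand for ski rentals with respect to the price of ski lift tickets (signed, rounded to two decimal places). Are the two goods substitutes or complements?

-1.56; complements

%ΔQ_{ski rentals} = (10420 − 15680)/avg = -5260/13050 = -0.403065…
%ΔP_{ski lift tickets} = (153 − 118)/avg = 35/135.5 = 0.258302…
E_cross = (-5260/13050) / (35/135.5) = -1.5604…
E_cross < 0 ⇒ the goods are complements.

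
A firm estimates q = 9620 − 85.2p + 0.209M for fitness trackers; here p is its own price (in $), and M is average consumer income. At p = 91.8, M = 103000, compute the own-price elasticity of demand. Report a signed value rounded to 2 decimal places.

At the given values, q = 9620 − 85.2(91.8) + 0.209(103000) = 23325.64.
∂q/∂p = −85.2.
E = (-85.2) × (91.8/23325.64) = -0.3353…

-0.34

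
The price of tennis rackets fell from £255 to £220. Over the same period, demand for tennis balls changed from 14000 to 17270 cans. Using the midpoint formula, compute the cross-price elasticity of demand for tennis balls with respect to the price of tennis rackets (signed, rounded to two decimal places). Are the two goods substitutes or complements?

-1.42; complements

%ΔQ_{tennis balls} = (17270 − 14000)/avg = 3270/15635 = 0.209146…
%ΔP_{tennis rackets} = (220 − 255)/avg = -35/237.5 = -0.147368…
E_cross = (3270/15635) / (-35/237.5) = -1.4192…
E_cross < 0 ⇒ the goods are complements.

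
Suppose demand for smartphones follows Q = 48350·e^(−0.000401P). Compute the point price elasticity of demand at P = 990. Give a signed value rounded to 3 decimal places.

dQ/dP = −0.000401·Q = -13.0356. At P = 990, Q = 32507.7.
Ed = (dQ/dP)·(P/Q) = (-13.0356) × (990/32507.7) = -0.39699

-0.397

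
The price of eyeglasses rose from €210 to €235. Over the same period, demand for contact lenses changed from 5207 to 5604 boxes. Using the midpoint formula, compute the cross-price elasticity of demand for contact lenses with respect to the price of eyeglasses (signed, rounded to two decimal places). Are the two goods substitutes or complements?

0.65; substitutes

%ΔQ_{contact lenses} = (5604 − 5207)/avg = 397/5405.5 = 0.073443…
%ΔP_{eyeglasses} = (235 − 210)/avg = 25/222.5 = 0.112359…
E_cross = (397/5405.5) / (25/222.5) = 0.6536…
E_cross > 0 ⇒ the goods are substitutes.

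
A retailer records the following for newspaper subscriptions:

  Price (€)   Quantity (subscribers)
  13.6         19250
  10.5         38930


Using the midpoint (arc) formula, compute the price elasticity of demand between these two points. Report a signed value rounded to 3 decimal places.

%ΔQ = (38930 − 19250) / [(19250 + 38930)/2] = 19680/29090 = 0.676521…
%ΔP = (10.5 − 13.6) / [(13.6 + 10.5)/2] = -3.1/12.05 = -0.257261…
Arc Ed = %ΔQ / %ΔP = (19680/29090) / (-3.1/12.05) = -2.62970…

-2.630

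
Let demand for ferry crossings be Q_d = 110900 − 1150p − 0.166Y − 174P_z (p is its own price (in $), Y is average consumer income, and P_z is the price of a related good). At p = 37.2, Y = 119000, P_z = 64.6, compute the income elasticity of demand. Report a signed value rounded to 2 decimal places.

-0.53

At the given values, Q_d = 110900 − 1150(37.2) − 0.166(119000) − 174(64.6) = 37125.6.
∂Q_d/∂Y = -0.166.
E = (-0.166) × (119000/37125.6) = -0.5320…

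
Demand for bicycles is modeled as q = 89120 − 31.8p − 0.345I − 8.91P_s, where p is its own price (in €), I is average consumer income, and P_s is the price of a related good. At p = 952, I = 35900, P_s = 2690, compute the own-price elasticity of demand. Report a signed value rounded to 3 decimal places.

At the given values, q = 89120 − 31.8(952) − 0.345(35900) − 8.91(2690) = 22493.
∂q/∂p = −31.8.
E = (-31.8) × (952/22493) = -1.34591…

-1.346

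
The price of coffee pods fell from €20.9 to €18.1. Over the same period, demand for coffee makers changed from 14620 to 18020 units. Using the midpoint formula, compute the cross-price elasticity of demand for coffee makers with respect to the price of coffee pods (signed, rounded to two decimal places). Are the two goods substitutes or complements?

%ΔQ_{coffee makers} = (18020 − 14620)/avg = 3400/16320 = 0.208333…
%ΔP_{coffee pods} = (18.1 − 20.9)/avg = -2.8/19.5 = -0.143589…
E_cross = (3400/16320) / (-2.8/19.5) = -1.4508…
E_cross < 0 ⇒ the goods are complements.

-1.45; complements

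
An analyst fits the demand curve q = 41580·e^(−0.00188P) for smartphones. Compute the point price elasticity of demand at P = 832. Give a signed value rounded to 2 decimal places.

dq/dP = −0.00188·q = -16.3582. At P = 832, q = 8701.19.
Ed = (dq/dP)·(P/q) = (-16.3582) × (832/8701.19) = -1.5641…

-1.56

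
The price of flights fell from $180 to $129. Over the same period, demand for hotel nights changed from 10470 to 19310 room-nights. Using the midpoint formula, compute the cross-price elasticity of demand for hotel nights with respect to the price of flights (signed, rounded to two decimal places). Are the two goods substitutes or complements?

-1.80; complements

%ΔQ_{hotel nights} = (19310 − 10470)/avg = 8840/14890 = 0.593687…
%ΔP_{flights} = (129 − 180)/avg = -51/154.5 = -0.330097…
E_cross = (8840/14890) / (-51/154.5) = -1.7985…
E_cross < 0 ⇒ the goods are complements.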